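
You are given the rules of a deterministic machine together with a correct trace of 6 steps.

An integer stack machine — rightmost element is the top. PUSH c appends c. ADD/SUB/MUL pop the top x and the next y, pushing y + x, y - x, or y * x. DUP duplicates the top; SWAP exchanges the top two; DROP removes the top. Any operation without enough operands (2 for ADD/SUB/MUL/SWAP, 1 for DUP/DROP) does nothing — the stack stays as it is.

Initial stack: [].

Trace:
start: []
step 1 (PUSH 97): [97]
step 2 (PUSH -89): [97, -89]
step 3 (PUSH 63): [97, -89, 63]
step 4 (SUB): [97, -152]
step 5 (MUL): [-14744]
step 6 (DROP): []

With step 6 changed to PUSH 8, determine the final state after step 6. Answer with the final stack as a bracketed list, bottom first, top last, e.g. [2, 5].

(re-executing from step 6 with the substitution; state before step 6: [-14744])
step 6 (PUSH 8): [-14744, 8]

[-14744, 8]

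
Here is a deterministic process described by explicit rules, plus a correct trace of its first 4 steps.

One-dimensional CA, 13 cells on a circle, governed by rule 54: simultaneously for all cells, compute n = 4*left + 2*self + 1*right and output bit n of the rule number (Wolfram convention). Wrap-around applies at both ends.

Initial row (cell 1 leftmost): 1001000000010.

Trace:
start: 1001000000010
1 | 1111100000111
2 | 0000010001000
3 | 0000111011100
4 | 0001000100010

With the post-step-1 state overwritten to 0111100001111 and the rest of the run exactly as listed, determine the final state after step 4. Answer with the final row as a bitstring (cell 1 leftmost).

state after step 1 := 0111100001111
2 | 1000010010000
3 | 1100111111001
4 | 0011000000110

0011000000110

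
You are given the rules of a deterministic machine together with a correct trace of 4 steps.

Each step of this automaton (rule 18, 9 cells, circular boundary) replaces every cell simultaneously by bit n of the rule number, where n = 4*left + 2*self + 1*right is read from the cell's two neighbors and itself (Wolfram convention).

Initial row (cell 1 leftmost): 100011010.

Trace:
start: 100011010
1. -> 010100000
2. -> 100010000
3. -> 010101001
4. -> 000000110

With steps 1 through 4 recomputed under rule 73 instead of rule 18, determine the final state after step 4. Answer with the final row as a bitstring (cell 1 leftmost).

(re-executing steps 1..4 under rule 73; state before step 1: 100011010)
1. -> 001011000
2. -> 100011011
3. -> 101011010
4. -> 000011000

000011000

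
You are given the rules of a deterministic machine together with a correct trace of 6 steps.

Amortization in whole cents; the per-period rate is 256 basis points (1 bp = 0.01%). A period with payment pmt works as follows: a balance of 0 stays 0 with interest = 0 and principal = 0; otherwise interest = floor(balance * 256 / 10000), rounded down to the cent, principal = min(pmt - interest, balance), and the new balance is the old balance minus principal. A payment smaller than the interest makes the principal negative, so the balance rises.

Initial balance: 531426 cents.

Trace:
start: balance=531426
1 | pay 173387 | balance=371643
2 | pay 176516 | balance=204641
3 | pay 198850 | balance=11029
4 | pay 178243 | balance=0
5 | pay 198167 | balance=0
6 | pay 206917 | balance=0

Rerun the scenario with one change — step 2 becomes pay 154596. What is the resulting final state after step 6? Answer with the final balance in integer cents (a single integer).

(re-executing from step 2 with the substitution; state before step 2: balance=371643)
2 | pay 154596 | balance=226561
3 | pay 198850 | balance=33510
4 | pay 178243 | balance=0
5 | pay 198167 | balance=0
6 | pay 206917 | balance=0

0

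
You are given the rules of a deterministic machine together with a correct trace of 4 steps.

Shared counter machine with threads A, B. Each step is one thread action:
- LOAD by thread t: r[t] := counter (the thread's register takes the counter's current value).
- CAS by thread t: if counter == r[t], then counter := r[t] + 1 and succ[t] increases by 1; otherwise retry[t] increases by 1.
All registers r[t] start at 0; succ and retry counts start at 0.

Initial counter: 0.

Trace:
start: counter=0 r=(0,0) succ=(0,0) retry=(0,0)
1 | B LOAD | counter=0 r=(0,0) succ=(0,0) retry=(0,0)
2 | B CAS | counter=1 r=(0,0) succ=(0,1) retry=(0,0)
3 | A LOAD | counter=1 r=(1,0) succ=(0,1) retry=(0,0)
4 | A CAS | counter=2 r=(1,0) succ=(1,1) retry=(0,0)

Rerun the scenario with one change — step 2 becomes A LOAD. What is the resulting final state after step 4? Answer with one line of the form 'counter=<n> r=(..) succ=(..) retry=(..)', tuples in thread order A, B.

counter=1 r=(0,0) succ=(1,0) retry=(0,0)

(re-executing from step 2 with the substitution; state before step 2: counter=0 r=(0,0) succ=(0,0) retry=(0,0))
2 | A LOAD | counter=0 r=(0,0) succ=(0,0) retry=(0,0)
3 | A LOAD | counter=0 r=(0,0) succ=(0,0) retry=(0,0)
4 | A CAS | counter=1 r=(0,0) succ=(1,0) retry=(0,0)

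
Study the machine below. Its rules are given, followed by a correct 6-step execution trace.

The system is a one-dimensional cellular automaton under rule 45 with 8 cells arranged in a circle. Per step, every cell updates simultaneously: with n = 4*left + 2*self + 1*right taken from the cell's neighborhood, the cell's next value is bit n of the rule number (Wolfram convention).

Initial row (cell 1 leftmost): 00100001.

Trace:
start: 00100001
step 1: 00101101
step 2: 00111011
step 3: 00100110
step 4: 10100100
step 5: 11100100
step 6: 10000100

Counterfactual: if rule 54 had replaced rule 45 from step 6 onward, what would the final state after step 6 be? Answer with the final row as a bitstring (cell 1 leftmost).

00011111

(re-executing step 6 under rule 54; state before step 6: 11100100)
step 6: 00011111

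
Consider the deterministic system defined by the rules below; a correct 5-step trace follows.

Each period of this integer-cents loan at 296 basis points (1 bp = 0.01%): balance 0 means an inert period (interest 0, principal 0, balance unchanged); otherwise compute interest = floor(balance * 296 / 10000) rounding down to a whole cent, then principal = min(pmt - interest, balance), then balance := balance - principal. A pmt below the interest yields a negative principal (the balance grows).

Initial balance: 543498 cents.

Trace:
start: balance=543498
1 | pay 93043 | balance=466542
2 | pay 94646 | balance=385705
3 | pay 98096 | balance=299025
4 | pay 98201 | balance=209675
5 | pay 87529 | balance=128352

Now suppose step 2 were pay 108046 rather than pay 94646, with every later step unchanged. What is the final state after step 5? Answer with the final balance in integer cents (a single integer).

113726

(re-executing from step 2 with the substitution; state before step 2: balance=466542)
2 | pay 108046 | balance=372305
3 | pay 98096 | balance=285229
4 | pay 98201 | balance=195470
5 | pay 87529 | balance=113726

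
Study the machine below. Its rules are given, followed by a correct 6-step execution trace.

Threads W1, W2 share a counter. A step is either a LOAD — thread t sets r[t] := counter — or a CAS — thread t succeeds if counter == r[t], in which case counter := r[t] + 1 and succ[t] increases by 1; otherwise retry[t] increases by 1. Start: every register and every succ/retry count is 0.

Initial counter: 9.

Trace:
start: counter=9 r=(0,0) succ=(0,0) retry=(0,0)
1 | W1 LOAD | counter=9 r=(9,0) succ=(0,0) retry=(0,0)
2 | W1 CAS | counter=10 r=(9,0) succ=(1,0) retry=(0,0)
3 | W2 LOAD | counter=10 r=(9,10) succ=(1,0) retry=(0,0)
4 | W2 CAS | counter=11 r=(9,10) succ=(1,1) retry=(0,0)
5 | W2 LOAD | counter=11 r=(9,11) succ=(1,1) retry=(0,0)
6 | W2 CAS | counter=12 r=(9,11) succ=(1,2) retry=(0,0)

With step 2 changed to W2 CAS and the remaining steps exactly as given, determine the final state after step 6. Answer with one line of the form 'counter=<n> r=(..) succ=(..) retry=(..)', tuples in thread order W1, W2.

counter=11 r=(9,10) succ=(0,2) retry=(0,1)

(re-executing from step 2 with the substitution; state before step 2: counter=9 r=(9,0) succ=(0,0) retry=(0,0))
2 | W2 CAS | counter=9 r=(9,0) succ=(0,0) retry=(0,1)
3 | W2 LOAD | counter=9 r=(9,9) succ=(0,0) retry=(0,1)
4 | W2 CAS | counter=10 r=(9,9) succ=(0,1) retry=(0,1)
5 | W2 LOAD | counter=10 r=(9,10) succ=(0,1) retry=(0,1)
6 | W2 CAS | counter=11 r=(9,10) succ=(0,2) retry=(0,1)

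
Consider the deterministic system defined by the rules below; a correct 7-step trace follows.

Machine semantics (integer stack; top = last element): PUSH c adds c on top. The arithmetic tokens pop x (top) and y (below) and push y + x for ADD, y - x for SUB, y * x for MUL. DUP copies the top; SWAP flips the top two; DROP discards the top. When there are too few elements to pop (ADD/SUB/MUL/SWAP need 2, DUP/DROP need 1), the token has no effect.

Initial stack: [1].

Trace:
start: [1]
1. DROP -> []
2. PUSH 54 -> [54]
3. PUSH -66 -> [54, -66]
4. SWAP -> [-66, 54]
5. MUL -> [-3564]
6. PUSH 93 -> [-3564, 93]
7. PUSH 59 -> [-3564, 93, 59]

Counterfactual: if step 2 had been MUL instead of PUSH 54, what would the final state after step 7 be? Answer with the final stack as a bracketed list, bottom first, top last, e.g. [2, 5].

[-66, 93, 59]

(re-executing from step 2 with the substitution; state before step 2: [])
2. MUL -> []
3. PUSH -66 -> [-66]
4. SWAP -> [-66]
5. MUL -> [-66]
6. PUSH 93 -> [-66, 93]
7. PUSH 59 -> [-66, 93, 59]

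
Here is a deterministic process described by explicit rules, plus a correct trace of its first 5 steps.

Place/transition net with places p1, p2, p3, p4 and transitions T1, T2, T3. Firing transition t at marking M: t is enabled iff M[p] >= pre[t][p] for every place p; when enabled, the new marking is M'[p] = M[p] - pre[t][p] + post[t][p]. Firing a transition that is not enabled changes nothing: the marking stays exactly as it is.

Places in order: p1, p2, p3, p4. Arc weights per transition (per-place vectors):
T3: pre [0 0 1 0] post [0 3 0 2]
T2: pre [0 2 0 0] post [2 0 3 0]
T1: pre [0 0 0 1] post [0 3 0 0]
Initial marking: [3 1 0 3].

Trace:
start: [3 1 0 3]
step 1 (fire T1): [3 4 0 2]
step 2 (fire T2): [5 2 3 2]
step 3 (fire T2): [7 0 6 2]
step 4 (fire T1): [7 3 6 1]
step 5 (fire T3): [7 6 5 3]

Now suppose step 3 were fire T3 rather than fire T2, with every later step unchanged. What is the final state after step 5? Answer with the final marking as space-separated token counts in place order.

5 11 1 5

(re-executing from step 3 with the substitution; state before step 3: [5 2 3 2])
step 3 (fire T3): [5 5 2 4]
step 4 (fire T1): [5 8 2 3]
step 5 (fire T3): [5 11 1 5]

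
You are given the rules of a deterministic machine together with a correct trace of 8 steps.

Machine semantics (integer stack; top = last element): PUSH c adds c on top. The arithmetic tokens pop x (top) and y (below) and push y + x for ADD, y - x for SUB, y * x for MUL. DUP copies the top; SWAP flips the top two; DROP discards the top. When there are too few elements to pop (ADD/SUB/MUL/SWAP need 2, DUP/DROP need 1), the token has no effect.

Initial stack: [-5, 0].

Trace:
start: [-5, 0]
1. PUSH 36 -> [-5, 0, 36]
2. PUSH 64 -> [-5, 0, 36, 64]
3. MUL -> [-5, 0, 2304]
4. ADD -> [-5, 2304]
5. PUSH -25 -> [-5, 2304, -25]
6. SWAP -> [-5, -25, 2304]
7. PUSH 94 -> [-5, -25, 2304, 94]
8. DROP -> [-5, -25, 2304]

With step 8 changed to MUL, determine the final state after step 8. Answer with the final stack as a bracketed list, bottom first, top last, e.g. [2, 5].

[-5, -25, 216576]

(re-executing from step 8 with the substitution; state before step 8: [-5, -25, 2304, 94])
8. MUL -> [-5, -25, 216576]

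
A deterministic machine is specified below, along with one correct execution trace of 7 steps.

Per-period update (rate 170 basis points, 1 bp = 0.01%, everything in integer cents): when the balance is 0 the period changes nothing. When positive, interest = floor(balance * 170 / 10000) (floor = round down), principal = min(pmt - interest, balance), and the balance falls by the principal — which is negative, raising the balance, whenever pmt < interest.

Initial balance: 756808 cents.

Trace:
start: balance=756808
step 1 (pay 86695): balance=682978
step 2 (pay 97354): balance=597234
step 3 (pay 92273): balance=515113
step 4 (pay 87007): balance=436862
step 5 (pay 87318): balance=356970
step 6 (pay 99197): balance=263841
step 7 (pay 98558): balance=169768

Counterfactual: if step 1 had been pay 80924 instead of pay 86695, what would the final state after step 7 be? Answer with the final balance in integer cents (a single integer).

176154

(re-executing from step 1 with the substitution; state before step 1: balance=756808)
step 1 (pay 80924): balance=688749
step 2 (pay 97354): balance=603103
step 3 (pay 92273): balance=521082
step 4 (pay 87007): balance=442933
step 5 (pay 87318): balance=363144
step 6 (pay 99197): balance=270120
step 7 (pay 98558): balance=176154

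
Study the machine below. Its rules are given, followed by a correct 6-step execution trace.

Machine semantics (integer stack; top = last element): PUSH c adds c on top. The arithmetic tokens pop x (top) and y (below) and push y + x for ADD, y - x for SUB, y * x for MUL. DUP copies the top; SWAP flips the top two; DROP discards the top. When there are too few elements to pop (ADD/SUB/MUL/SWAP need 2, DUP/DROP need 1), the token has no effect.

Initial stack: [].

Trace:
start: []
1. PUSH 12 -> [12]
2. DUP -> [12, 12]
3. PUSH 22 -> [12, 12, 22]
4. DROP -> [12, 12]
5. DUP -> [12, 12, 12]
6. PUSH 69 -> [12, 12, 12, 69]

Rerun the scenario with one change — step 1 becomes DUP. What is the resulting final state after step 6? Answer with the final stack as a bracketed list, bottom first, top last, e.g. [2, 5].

(re-executing from step 1 with the substitution; state before step 1: [])
1. DUP -> []
2. DUP -> []
3. PUSH 22 -> [22]
4. DROP -> []
5. DUP -> []
6. PUSH 69 -> [69]

[69]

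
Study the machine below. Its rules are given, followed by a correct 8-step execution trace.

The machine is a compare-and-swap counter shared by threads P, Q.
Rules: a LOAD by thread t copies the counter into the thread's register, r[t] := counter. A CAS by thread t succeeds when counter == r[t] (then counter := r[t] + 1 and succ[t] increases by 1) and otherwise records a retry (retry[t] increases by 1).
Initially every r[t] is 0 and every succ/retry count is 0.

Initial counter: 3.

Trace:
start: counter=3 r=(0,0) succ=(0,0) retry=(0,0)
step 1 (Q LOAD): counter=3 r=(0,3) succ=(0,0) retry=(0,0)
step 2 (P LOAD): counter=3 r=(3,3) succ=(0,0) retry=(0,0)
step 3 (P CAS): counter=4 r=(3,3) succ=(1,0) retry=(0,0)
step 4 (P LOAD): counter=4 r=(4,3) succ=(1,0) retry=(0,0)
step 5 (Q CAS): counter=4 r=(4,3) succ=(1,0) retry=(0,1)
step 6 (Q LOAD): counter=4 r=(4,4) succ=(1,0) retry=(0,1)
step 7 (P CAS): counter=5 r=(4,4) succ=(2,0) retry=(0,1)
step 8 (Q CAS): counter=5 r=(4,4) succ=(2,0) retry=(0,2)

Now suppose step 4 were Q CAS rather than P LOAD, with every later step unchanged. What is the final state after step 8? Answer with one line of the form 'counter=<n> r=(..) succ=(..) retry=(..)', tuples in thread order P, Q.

counter=5 r=(3,4) succ=(1,1) retry=(1,2)

(re-executing from step 4 with the substitution; state before step 4: counter=4 r=(3,3) succ=(1,0) retry=(0,0))
step 4 (Q CAS): counter=4 r=(3,3) succ=(1,0) retry=(0,1)
step 5 (Q CAS): counter=4 r=(3,3) succ=(1,0) retry=(0,2)
step 6 (Q LOAD): counter=4 r=(3,4) succ=(1,0) retry=(0,2)
step 7 (P CAS): counter=4 r=(3,4) succ=(1,0) retry=(1,2)
step 8 (Q CAS): counter=5 r=(3,4) succ=(1,1) retry=(1,2)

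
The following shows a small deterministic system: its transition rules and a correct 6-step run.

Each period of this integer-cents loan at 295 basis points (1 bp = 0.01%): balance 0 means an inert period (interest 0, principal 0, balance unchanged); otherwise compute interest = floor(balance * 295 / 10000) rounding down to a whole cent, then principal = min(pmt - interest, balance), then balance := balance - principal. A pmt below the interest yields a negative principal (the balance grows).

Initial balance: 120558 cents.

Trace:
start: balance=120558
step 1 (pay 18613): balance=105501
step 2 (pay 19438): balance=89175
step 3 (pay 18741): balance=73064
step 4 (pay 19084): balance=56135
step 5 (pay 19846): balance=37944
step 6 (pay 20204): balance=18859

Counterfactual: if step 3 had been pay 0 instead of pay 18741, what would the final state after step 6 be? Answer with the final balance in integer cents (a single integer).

39309

(re-executing from step 3 with the substitution; state before step 3: balance=89175)
step 3 (pay 0): balance=91805
step 4 (pay 19084): balance=75429
step 5 (pay 19846): balance=57808
step 6 (pay 20204): balance=39309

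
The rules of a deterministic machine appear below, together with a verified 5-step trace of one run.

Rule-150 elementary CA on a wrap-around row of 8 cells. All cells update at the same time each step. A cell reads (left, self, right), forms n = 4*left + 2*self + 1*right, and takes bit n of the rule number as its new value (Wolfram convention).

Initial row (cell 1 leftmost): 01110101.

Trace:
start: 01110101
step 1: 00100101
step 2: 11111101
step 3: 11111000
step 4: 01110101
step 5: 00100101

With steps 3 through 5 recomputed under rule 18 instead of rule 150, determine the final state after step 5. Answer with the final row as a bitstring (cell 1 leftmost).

00000000

(re-executing steps 3..5 under rule 18; state before step 3: 11111101)
step 3: 00000000
step 4: 00000000
step 5: 00000000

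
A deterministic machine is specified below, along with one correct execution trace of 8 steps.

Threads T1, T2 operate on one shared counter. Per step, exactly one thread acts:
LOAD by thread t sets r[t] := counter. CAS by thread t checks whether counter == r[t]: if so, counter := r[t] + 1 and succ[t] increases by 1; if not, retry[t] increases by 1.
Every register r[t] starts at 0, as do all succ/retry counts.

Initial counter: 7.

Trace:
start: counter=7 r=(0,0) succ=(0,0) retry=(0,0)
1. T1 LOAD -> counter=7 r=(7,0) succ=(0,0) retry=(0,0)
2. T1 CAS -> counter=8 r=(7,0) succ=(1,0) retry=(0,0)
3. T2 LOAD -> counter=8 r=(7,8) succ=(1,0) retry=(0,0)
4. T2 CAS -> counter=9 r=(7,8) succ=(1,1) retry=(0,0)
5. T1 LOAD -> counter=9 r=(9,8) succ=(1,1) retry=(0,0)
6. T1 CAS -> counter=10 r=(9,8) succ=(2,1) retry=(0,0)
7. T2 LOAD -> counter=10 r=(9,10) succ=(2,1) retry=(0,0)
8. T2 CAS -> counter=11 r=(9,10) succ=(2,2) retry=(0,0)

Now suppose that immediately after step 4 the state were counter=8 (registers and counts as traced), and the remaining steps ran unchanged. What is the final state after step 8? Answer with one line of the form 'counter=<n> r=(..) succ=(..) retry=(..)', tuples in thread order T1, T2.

counter=10 r=(8,9) succ=(2,2) retry=(0,0)

state after step 4 := counter=8 r=(7,8) succ=(1,1) retry=(0,0)
5. T1 LOAD -> counter=8 r=(8,8) succ=(1,1) retry=(0,0)
6. T1 CAS -> counter=9 r=(8,8) succ=(2,1) retry=(0,0)
7. T2 LOAD -> counter=9 r=(8,9) succ=(2,1) retry=(0,0)
8. T2 CAS -> counter=10 r=(8,9) succ=(2,2) retry=(0,0)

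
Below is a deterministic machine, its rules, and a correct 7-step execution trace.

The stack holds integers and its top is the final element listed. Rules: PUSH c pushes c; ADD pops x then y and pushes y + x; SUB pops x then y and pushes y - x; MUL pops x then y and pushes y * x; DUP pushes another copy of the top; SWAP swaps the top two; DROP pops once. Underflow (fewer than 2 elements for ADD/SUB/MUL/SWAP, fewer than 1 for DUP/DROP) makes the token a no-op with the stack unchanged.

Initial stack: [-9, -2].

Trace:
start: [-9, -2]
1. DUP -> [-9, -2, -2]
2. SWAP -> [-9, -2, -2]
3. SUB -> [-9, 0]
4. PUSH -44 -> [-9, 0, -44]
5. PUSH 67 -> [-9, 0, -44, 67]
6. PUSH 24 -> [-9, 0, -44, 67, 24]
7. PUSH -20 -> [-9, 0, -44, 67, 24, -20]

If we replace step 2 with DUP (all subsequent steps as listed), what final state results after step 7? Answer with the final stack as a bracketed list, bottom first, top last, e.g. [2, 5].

(re-executing from step 2 with the substitution; state before step 2: [-9, -2, -2])
2. DUP -> [-9, -2, -2, -2]
3. SUB -> [-9, -2, 0]
4. PUSH -44 -> [-9, -2, 0, -44]
5. PUSH 67 -> [-9, -2, 0, -44, 67]
6. PUSH 24 -> [-9, -2, 0, -44, 67, 24]
7. PUSH -20 -> [-9, -2, 0, -44, 67, 24, -20]

[-9, -2, 0, -44, 67, 24, -20]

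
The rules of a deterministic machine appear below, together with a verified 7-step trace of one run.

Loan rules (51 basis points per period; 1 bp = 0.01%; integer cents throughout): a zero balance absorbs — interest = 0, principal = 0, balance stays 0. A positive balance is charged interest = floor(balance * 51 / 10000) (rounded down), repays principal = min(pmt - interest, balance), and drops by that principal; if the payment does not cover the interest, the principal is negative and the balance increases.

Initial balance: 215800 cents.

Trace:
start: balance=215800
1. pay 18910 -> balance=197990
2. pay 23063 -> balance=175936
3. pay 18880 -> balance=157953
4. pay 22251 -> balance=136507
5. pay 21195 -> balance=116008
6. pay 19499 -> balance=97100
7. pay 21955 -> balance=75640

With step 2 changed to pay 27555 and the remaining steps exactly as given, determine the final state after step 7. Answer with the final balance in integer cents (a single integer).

71032

(re-executing from step 2 with the substitution; state before step 2: balance=197990)
2. pay 27555 -> balance=171444
3. pay 18880 -> balance=153438
4. pay 22251 -> balance=131969
5. pay 21195 -> balance=111447
6. pay 19499 -> balance=92516
7. pay 21955 -> balance=71032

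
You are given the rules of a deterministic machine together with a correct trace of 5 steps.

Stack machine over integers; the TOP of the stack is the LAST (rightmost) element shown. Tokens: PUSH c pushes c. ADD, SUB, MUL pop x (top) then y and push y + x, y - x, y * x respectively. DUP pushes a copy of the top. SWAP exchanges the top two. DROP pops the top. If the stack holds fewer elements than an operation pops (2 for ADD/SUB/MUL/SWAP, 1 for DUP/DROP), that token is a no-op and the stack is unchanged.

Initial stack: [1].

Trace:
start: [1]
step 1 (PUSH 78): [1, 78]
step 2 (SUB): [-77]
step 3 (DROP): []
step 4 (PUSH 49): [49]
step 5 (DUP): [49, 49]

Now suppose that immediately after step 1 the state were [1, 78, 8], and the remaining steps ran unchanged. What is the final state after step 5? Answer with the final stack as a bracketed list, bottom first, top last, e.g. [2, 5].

[1, 49, 49]

state after step 1 := [1, 78, 8]
step 2 (SUB): [1, 70]
step 3 (DROP): [1]
step 4 (PUSH 49): [1, 49]
step 5 (DUP): [1, 49, 49]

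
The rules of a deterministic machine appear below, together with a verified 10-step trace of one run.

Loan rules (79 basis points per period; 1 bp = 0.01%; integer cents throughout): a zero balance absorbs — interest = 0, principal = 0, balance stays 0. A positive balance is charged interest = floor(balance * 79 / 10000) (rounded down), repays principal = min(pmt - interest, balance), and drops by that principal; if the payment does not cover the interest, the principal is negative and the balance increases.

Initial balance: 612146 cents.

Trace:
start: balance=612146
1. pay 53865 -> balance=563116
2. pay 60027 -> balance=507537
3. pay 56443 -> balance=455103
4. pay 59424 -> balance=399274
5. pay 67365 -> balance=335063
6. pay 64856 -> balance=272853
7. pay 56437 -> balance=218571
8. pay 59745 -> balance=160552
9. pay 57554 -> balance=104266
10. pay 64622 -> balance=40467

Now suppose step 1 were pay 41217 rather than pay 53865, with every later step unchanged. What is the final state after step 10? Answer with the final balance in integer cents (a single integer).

54044

(re-executing from step 1 with the substitution; state before step 1: balance=612146)
1. pay 41217 -> balance=575764
2. pay 60027 -> balance=520285
3. pay 56443 -> balance=467952
4. pay 59424 -> balance=412224
5. pay 67365 -> balance=348115
6. pay 64856 -> balance=286009
7. pay 56437 -> balance=231831
8. pay 59745 -> balance=173917
9. pay 57554 -> balance=117736
10. pay 64622 -> balance=54044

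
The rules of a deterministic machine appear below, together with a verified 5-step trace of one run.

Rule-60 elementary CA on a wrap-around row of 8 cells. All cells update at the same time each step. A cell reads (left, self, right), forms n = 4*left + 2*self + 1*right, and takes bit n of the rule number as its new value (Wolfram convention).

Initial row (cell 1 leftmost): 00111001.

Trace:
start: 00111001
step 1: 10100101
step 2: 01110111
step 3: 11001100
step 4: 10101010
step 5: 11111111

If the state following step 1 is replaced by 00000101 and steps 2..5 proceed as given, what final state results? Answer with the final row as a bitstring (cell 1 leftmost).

state after step 1 := 00000101
step 2: 10000111
step 3: 01000100
step 4: 01100110
step 5: 01010101

01010101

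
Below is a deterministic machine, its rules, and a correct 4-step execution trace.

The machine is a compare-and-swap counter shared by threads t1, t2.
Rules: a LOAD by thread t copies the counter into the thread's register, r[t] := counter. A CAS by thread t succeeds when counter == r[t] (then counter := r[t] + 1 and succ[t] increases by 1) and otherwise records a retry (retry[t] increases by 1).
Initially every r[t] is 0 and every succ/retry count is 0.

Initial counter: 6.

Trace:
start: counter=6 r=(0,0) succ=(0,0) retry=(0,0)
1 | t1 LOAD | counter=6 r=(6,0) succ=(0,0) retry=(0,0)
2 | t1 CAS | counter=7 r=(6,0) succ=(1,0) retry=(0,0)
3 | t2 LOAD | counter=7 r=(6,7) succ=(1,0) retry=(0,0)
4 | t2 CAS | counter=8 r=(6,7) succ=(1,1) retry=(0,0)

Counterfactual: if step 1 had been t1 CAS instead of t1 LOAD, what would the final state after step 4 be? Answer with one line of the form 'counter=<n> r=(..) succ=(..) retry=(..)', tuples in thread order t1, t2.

counter=7 r=(0,6) succ=(0,1) retry=(2,0)

(re-executing from step 1 with the substitution; state before step 1: counter=6 r=(0,0) succ=(0,0) retry=(0,0))
1 | t1 CAS | counter=6 r=(0,0) succ=(0,0) retry=(1,0)
2 | t1 CAS | counter=6 r=(0,0) succ=(0,0) retry=(2,0)
3 | t2 LOAD | counter=6 r=(0,6) succ=(0,0) retry=(2,0)
4 | t2 CAS | counter=7 r=(0,6) succ=(0,1) retry=(2,0)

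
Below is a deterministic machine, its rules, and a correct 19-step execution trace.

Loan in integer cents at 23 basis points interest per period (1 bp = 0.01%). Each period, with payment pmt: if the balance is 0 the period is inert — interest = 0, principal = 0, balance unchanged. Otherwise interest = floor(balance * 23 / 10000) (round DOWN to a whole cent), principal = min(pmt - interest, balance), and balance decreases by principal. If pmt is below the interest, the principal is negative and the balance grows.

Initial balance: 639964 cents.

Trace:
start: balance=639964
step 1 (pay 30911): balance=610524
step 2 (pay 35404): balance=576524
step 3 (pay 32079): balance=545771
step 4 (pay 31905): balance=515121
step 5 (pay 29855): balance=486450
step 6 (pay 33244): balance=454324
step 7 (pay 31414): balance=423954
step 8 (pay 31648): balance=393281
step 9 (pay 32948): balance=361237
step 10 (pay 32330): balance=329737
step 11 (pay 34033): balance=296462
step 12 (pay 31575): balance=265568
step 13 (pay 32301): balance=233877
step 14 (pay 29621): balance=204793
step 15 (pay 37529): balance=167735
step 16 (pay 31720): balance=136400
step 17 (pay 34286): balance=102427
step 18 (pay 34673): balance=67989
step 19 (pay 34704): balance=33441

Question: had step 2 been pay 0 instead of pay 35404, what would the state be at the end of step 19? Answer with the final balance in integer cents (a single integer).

(re-executing from step 2 with the substitution; state before step 2: balance=610524)
step 2 (pay 0): balance=611928
step 3 (pay 32079): balance=581256
step 4 (pay 31905): balance=550687
step 5 (pay 29855): balance=522098
step 6 (pay 33244): balance=490054
step 7 (pay 31414): balance=459767
step 8 (pay 31648): balance=429176
step 9 (pay 32948): balance=397215
step 10 (pay 32330): balance=365798
step 11 (pay 34033): balance=332606
step 12 (pay 31575): balance=301795
step 13 (pay 32301): balance=270188
step 14 (pay 29621): balance=241188
step 15 (pay 37529): balance=204213
step 16 (pay 31720): balance=172962
step 17 (pay 34286): balance=139073
step 18 (pay 34673): balance=104719
step 19 (pay 34704): balance=70255

70255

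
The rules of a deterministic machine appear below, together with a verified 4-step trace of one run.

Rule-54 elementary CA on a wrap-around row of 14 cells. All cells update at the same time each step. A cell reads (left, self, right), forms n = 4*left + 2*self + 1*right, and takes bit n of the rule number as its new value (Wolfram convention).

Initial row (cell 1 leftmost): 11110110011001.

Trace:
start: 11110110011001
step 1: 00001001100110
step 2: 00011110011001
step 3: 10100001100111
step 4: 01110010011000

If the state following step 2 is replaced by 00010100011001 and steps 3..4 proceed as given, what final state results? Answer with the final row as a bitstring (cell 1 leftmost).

state after step 2 := 00010100011001
step 3: 10111110100111
step 4: 01000001111000

01000001111000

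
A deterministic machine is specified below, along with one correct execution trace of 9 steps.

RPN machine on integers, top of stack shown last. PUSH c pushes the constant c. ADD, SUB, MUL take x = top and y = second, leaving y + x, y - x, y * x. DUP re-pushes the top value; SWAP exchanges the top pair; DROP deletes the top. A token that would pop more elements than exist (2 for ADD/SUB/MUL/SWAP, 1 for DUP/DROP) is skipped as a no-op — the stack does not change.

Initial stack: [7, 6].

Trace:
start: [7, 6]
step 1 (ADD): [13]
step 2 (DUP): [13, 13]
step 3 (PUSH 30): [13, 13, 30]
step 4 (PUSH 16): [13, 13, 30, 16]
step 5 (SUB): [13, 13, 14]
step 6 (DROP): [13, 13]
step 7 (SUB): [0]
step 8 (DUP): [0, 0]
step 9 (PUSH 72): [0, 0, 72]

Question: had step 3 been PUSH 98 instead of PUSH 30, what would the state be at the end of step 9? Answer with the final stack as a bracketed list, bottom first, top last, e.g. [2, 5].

(re-executing from step 3 with the substitution; state before step 3: [13, 13])
step 3 (PUSH 98): [13, 13, 98]
step 4 (PUSH 16): [13, 13, 98, 16]
step 5 (SUB): [13, 13, 82]
step 6 (DROP): [13, 13]
step 7 (SUB): [0]
step 8 (DUP): [0, 0]
step 9 (PUSH 72): [0, 0, 72]

[0, 0, 72]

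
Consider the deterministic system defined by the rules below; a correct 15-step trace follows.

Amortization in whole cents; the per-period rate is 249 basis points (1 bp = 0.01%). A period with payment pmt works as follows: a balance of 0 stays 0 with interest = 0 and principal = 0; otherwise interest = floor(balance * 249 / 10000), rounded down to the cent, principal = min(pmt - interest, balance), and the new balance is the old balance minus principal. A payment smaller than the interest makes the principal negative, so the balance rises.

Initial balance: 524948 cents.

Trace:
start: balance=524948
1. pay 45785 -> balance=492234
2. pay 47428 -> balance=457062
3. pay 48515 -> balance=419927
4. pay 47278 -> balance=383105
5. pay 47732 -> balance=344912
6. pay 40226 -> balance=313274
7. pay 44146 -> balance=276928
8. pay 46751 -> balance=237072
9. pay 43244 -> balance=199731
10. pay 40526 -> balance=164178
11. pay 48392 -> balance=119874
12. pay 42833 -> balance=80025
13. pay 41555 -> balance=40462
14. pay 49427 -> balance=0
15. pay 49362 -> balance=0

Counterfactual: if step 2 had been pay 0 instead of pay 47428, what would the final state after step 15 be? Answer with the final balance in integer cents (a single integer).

(re-executing from step 2 with the substitution; state before step 2: balance=492234)
2. pay 0 -> balance=504490
3. pay 48515 -> balance=468536
4. pay 47278 -> balance=432924
5. pay 47732 -> balance=395971
6. pay 40226 -> balance=365604
7. pay 44146 -> balance=330561
8. pay 46751 -> balance=292040
9. pay 43244 -> balance=256067
10. pay 40526 -> balance=221917
11. pay 48392 -> balance=179050
12. pay 42833 -> balance=140675
13. pay 41555 -> balance=102622
14. pay 49427 -> balance=55750
15. pay 49362 -> balance=7776

7776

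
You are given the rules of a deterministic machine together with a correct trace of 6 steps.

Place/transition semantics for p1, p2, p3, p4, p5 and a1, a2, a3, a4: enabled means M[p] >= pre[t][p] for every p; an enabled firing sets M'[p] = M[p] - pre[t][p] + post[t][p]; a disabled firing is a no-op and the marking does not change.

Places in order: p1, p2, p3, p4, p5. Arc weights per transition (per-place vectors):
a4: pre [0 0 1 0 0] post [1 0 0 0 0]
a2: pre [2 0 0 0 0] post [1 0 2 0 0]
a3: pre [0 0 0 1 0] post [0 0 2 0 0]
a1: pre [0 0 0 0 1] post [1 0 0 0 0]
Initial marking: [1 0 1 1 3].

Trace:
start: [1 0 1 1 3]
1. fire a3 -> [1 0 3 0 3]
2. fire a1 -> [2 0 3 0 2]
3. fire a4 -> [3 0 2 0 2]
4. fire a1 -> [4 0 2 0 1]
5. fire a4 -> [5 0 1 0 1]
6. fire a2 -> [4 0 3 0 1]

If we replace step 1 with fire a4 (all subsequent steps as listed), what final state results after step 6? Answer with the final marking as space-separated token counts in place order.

(re-executing from step 1 with the substitution; state before step 1: [1 0 1 1 3])
1. fire a4 -> [2 0 0 1 3]
2. fire a1 -> [3 0 0 1 2]
3. fire a4 -> [3 0 0 1 2]
4. fire a1 -> [4 0 0 1 1]
5. fire a4 -> [4 0 0 1 1]
6. fire a2 -> [3 0 2 1 1]

3 0 2 1 1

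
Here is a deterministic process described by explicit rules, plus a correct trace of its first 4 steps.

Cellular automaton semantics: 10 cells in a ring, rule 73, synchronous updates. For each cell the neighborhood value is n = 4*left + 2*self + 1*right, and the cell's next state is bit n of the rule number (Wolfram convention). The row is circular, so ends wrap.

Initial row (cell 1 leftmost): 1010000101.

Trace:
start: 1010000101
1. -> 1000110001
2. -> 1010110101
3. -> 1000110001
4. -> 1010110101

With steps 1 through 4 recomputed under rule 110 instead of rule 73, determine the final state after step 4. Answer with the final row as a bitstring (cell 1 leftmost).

1111101000

(re-executing steps 1..4 under rule 110; state before step 1: 1010000101)
1. -> 1110001111
2. -> 0010011000
3. -> 0110111000
4. -> 1111101000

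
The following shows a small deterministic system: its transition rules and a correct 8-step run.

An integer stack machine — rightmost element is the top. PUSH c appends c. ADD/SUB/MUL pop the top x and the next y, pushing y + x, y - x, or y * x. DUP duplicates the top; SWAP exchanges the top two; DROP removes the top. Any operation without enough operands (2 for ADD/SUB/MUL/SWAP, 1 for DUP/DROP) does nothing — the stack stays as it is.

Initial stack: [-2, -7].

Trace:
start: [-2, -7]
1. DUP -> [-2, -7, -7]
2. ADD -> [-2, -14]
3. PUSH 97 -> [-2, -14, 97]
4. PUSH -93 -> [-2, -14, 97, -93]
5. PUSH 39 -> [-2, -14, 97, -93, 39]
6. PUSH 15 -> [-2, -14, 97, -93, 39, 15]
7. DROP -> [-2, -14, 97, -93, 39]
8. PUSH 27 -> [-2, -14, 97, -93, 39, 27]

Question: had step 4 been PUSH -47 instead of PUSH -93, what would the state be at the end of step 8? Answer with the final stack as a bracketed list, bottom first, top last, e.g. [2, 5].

[-2, -14, 97, -47, 39, 27]

(re-executing from step 4 with the substitution; state before step 4: [-2, -14, 97])
4. PUSH -47 -> [-2, -14, 97, -47]
5. PUSH 39 -> [-2, -14, 97, -47, 39]
6. PUSH 15 -> [-2, -14, 97, -47, 39, 15]
7. DROP -> [-2, -14, 97, -47, 39]
8. PUSH 27 -> [-2, -14, 97, -47, 39, 27]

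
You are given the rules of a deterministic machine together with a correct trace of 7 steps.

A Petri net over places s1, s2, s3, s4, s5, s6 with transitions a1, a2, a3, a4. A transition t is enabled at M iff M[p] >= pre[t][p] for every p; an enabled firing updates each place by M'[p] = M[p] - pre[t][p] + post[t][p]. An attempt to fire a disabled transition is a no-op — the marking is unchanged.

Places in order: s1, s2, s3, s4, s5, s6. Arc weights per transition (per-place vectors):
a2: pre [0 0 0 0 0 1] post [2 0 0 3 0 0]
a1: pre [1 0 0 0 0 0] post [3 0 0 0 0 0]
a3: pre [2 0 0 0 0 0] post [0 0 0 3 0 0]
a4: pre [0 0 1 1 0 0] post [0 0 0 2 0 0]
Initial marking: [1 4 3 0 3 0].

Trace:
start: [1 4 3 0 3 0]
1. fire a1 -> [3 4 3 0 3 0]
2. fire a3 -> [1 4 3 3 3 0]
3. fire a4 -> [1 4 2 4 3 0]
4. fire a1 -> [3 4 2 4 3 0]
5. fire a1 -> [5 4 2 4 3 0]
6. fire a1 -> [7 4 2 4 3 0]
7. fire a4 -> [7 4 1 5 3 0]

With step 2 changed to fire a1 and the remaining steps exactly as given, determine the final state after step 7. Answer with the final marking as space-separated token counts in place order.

(re-executing from step 2 with the substitution; state before step 2: [3 4 3 0 3 0])
2. fire a1 -> [5 4 3 0 3 0]
3. fire a4 -> [5 4 3 0 3 0]
4. fire a1 -> [7 4 3 0 3 0]
5. fire a1 -> [9 4 3 0 3 0]
6. fire a1 -> [11 4 3 0 3 0]
7. fire a4 -> [11 4 3 0 3 0]

11 4 3 0 3 0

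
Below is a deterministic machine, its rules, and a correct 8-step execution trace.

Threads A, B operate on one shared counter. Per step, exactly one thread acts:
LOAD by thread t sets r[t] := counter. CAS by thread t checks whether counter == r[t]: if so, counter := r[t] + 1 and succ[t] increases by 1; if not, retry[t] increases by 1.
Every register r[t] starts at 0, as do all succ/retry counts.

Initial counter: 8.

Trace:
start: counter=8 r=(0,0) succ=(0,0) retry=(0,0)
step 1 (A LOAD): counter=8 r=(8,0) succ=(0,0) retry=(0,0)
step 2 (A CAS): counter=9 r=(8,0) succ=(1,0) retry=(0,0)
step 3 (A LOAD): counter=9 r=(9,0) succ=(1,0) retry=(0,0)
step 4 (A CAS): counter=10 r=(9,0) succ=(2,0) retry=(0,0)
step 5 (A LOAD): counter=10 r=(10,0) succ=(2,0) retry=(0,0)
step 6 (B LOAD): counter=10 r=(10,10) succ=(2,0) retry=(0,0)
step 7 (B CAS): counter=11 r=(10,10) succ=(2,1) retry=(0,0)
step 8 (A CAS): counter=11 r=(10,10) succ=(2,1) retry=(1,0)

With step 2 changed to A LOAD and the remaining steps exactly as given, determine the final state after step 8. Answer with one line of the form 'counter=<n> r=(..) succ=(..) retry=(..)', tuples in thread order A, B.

(re-executing from step 2 with the substitution; state before step 2: counter=8 r=(8,0) succ=(0,0) retry=(0,0))
step 2 (A LOAD): counter=8 r=(8,0) succ=(0,0) retry=(0,0)
step 3 (A LOAD): counter=8 r=(8,0) succ=(0,0) retry=(0,0)
step 4 (A CAS): counter=9 r=(8,0) succ=(1,0) retry=(0,0)
step 5 (A LOAD): counter=9 r=(9,0) succ=(1,0) retry=(0,0)
step 6 (B LOAD): counter=9 r=(9,9) succ=(1,0) retry=(0,0)
step 7 (B CAS): counter=10 r=(9,9) succ=(1,1) retry=(0,0)
step 8 (A CAS): counter=10 r=(9,9) succ=(1,1) retry=(1,0)

counter=10 r=(9,9) succ=(1,1) retry=(1,0)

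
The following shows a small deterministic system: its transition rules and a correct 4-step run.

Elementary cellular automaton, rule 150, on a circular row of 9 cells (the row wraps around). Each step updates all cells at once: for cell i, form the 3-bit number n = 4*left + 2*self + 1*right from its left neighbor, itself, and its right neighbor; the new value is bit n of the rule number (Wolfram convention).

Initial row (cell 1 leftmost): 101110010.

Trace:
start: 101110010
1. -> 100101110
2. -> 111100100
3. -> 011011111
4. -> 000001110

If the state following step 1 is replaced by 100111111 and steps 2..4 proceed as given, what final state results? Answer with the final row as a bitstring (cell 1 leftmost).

000010101

state after step 1 := 100111111
2. -> 011011111
3. -> 000001110
4. -> 000010101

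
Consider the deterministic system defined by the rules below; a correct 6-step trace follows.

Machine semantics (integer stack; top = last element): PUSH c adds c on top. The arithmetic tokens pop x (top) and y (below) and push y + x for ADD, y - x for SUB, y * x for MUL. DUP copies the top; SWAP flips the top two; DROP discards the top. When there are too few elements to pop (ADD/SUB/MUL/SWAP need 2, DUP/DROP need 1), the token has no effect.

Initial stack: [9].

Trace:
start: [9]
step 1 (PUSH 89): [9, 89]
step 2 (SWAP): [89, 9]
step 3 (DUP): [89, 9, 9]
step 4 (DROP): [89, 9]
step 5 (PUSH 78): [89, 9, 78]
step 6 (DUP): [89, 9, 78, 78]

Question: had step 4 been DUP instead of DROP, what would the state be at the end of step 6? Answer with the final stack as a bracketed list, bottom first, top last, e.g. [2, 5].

[89, 9, 9, 9, 78, 78]

(re-executing from step 4 with the substitution; state before step 4: [89, 9, 9])
step 4 (DUP): [89, 9, 9, 9]
step 5 (PUSH 78): [89, 9, 9, 9, 78]
step 6 (DUP): [89, 9, 9, 9, 78, 78]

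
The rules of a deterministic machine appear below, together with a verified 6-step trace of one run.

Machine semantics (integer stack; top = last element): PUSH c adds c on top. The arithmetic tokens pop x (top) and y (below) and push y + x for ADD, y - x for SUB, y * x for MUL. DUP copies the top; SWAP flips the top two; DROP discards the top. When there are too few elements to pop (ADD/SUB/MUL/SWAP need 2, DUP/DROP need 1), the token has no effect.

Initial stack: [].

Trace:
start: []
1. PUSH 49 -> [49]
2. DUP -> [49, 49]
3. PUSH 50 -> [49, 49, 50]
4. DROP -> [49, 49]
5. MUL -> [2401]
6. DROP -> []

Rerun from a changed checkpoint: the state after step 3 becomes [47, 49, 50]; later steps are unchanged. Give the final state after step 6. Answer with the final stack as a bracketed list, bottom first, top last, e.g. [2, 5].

state after step 3 := [47, 49, 50]
4. DROP -> [47, 49]
5. MUL -> [2303]
6. DROP -> []

[]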